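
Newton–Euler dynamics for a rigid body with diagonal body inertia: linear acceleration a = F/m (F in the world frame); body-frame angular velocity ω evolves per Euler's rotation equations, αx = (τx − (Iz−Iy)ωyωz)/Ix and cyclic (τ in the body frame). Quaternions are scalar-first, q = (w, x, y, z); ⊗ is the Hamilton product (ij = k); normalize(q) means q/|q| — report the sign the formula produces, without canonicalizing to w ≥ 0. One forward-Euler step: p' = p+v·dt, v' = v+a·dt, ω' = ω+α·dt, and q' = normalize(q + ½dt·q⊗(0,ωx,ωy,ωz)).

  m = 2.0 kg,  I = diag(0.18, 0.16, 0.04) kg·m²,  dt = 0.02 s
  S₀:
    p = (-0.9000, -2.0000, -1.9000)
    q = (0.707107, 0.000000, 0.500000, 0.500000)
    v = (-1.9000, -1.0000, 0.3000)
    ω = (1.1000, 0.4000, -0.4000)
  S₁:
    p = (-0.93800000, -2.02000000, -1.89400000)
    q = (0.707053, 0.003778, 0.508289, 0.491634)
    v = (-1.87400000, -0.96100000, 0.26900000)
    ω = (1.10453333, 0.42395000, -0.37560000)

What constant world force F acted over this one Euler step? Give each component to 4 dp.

Δv = v₁−v₀ = (0.02600000, 0.03900000, -0.03100000)
m·(v₁−v₀)/dt = (2.6000, 3.9000, -3.1000)

F = (2.6000, 3.9000, -3.1000)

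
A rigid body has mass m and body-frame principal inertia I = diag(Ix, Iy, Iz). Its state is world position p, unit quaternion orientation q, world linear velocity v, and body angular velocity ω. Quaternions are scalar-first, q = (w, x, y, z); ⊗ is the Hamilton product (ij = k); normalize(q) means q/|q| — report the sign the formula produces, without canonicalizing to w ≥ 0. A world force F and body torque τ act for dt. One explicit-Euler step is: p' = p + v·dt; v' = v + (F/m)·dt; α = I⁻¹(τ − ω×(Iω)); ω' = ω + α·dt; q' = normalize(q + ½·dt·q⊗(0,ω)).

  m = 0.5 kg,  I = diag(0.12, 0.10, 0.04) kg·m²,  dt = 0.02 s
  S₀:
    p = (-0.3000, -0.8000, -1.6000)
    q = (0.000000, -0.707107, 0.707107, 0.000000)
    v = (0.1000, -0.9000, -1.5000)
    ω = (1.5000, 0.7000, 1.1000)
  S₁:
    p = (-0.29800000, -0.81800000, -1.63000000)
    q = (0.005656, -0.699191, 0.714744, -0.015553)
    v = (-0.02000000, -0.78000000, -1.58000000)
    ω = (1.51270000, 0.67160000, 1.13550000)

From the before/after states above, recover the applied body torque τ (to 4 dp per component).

τ = (0.0300, -0.0100, 0.0500)

ω₁ − ω₀ = (0.01270000, -0.02840000, 0.03550000)
precession coupling = (-0.0462, 0.1320, -0.0210)
I·α + gyro = (0.0300, -0.0100, 0.0500)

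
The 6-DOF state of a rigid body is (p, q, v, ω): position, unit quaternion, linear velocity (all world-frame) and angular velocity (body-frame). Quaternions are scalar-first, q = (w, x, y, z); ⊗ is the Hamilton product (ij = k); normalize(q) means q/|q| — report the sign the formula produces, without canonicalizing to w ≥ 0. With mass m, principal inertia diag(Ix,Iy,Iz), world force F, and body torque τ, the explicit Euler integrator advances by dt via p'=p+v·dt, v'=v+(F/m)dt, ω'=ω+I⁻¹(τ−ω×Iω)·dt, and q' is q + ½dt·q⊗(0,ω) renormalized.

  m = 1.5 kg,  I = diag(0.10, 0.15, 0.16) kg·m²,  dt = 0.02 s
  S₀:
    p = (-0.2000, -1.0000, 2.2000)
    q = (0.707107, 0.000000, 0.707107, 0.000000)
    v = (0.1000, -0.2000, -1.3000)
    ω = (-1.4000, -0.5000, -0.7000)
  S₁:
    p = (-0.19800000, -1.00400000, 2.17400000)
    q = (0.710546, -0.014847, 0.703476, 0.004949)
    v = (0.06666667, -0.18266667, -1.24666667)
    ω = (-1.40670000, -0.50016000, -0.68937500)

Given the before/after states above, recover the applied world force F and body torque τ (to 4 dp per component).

ω₁ − ω₀ = (-0.00670000, -0.00016000, 0.01062500)
gyro term ω₀×Iω₀ = (0.0035, -0.0588, 0.0350)
applied torque τ = (-0.0300, -0.0600, 0.1200)
velocity change Δv = (-0.03333333, 0.01733333, 0.05333333)
applied force F = (-2.5000, 1.3000, 4.0000)

F = (-2.5000, 1.3000, 4.0000)
τ = (-0.0300, -0.0600, 0.1200)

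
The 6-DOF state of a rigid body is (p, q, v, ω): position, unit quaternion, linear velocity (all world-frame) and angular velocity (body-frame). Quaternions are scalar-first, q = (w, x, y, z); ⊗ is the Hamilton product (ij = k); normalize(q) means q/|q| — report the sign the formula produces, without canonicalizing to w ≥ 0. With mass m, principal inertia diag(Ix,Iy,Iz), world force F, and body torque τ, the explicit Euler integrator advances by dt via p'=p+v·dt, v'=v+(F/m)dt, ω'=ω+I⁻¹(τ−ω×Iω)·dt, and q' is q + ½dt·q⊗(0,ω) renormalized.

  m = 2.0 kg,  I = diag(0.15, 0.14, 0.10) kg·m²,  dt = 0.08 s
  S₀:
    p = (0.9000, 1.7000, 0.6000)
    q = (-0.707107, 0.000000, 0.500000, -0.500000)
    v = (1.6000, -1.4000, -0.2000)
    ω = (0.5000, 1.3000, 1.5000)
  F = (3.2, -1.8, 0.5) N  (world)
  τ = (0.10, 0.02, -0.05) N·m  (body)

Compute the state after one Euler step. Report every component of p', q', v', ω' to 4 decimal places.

α = I⁻¹(τ − ω×Iω) = (1.1867, -0.1250, -0.4350)
ω + α·dt = (0.5949, 1.2900, 1.4652)
q⊗(0,ω) = (0.1000000, 1.0464465, -1.1692391, -1.3106605)
updated quaternion q' = (-0.7008, 0.0417, 0.4517, -0.5506)
linear accel F/m = (1.6000, -0.9000, 0.2500)
new position p' = (1.0280, 1.5880, 0.5840)
new velocity v' = (1.7280, -1.4720, -0.1800)

p' = (1.0280, 1.5880, 0.5840)
q' = (-0.7008, 0.0417, 0.4517, -0.5506)
v' = (1.7280, -1.4720, -0.1800)
ω' = (0.5949, 1.2900, 1.4652)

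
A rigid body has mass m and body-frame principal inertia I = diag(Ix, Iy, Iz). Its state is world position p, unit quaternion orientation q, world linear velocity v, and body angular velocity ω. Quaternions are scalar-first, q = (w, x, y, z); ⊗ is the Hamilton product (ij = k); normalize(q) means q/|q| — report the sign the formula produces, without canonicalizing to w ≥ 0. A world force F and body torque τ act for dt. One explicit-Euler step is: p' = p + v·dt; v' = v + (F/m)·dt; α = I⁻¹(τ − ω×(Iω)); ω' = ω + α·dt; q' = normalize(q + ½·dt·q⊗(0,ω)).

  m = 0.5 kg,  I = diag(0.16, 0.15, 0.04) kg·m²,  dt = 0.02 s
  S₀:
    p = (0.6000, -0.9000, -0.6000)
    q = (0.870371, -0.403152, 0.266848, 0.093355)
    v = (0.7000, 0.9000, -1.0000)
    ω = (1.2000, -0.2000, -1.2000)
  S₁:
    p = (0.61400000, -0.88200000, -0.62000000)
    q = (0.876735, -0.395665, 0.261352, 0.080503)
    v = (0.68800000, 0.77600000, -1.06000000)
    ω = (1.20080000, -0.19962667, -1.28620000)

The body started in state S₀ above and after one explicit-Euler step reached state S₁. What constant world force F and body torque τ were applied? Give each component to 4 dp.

rate change Δω = (0.00080000, 0.00037333, -0.08620000)
ω₀×(Iω₀) = (-0.0264, -0.1728, 0.0024)
applied torque τ = (-0.0200, -0.1700, -0.1700)
velocity change Δv = (-0.01200000, -0.12400000, -0.06000000)
m·(v₁−v₀)/dt = (-0.3000, -3.1000, -1.5000)

F = (-0.3000, -3.1000, -1.5000)
τ = (-0.0200, -0.1700, -0.1700)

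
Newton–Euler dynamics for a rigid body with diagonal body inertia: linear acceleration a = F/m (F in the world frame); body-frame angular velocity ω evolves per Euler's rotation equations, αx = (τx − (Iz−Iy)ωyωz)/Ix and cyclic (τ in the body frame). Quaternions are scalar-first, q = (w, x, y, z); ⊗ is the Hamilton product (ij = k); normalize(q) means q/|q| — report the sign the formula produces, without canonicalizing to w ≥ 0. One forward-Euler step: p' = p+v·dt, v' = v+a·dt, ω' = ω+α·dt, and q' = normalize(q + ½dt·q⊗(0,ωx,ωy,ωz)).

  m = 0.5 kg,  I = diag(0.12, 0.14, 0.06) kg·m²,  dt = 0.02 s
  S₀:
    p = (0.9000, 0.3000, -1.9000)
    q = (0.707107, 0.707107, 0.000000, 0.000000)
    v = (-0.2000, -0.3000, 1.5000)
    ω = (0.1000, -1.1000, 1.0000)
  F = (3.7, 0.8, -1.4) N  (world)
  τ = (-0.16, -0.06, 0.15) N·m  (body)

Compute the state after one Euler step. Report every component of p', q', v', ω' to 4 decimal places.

(τ − ω×Iω)/I = (-2.0667, -0.4714, 2.5367)
new body rate ω' = (0.0587, -1.1094, 1.0507)
Hamilton product q⊗(0,ω) = (-0.0707107, 0.0707107, -1.4849247, -0.0707107)
q + ½dt·q⊗(0,ω), renormalized = (0.7063, 0.7077, -0.0148, -0.0007)
p' = p + v·dt = (0.8960, 0.2940, -1.8700)
new velocity v' = (-0.0520, -0.2680, 1.4440)

p' = (0.8960, 0.2940, -1.8700)
q' = (0.7063, 0.7077, -0.0148, -0.0007)
v' = (-0.0520, -0.2680, 1.4440)
ω' = (0.0587, -1.1094, 1.0507)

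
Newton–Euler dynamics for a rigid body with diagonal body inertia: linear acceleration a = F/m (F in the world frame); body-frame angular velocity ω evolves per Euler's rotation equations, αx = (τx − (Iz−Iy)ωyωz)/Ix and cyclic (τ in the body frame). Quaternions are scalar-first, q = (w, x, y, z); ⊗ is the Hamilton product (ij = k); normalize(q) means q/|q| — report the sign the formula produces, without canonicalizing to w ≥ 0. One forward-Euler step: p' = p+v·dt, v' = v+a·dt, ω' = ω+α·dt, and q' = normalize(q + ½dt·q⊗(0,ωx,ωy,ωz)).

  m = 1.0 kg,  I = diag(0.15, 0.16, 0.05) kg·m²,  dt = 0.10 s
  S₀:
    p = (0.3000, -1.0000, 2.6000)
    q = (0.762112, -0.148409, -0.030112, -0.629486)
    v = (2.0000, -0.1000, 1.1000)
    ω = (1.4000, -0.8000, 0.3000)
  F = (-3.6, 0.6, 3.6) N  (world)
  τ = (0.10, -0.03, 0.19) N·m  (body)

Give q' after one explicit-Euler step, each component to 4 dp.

2q̇ = q⊗(0,ω) = (0.3725288, 0.5543344, -1.4464473, 0.3895176)
q + ½dt·q⊗(0,ω), renormalized = (0.7781, -0.1203, -0.1021, -0.6080)

q' = (0.7781, -0.1203, -0.1021, -0.6080)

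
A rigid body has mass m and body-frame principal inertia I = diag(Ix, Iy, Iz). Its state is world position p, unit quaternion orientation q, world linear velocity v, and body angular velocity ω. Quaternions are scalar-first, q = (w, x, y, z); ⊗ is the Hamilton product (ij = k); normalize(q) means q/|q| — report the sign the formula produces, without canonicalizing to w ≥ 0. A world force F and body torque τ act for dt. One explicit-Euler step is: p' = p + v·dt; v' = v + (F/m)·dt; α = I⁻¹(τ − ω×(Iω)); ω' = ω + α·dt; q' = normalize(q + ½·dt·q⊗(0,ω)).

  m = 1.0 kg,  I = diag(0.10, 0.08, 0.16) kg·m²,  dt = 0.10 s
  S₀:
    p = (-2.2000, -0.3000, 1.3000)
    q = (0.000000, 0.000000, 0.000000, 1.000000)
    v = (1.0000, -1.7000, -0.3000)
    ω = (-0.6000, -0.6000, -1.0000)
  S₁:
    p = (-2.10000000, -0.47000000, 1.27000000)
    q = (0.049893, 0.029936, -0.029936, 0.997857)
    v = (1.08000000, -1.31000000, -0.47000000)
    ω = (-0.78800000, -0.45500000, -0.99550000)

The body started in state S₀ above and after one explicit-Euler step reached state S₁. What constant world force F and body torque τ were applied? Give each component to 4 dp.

v₁ − v₀ = (0.08000000, 0.39000000, -0.17000000)
F = m·Δv/dt = (0.8000, 3.9000, -1.7000)
Δω = ω₁−ω₀ = (-0.18800000, 0.14500000, 0.00450000)
ω₀×(Iω₀) = (0.0480, -0.0360, -0.0072)
I·α + gyro = (-0.1400, 0.0800, 0.0000)

F = (0.8000, 3.9000, -1.7000)
τ = (-0.1400, 0.0800, 0.0000)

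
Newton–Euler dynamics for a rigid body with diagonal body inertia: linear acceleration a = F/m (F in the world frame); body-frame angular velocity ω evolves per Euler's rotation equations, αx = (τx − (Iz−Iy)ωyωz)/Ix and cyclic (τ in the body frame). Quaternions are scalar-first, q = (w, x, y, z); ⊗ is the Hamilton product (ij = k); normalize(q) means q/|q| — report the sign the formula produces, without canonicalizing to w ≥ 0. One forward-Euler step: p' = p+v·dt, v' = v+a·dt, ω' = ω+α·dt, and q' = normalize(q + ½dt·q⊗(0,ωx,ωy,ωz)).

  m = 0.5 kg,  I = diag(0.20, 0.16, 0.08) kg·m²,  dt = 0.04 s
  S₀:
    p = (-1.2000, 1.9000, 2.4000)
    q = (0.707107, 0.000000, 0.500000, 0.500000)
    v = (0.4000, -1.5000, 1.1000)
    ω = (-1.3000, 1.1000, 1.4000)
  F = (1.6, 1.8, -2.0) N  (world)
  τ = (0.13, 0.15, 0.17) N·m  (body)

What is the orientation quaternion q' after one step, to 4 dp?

2q̇ = q⊗(0,ω) = (-1.2500000, -0.7692391, 0.1278177, 1.6399498)
q' = normalize(q + ½dt·q⊗(0,ω)) = (0.6814, -0.0154, 0.5021, 0.5323)

q' = (0.6814, -0.0154, 0.5021, 0.5323)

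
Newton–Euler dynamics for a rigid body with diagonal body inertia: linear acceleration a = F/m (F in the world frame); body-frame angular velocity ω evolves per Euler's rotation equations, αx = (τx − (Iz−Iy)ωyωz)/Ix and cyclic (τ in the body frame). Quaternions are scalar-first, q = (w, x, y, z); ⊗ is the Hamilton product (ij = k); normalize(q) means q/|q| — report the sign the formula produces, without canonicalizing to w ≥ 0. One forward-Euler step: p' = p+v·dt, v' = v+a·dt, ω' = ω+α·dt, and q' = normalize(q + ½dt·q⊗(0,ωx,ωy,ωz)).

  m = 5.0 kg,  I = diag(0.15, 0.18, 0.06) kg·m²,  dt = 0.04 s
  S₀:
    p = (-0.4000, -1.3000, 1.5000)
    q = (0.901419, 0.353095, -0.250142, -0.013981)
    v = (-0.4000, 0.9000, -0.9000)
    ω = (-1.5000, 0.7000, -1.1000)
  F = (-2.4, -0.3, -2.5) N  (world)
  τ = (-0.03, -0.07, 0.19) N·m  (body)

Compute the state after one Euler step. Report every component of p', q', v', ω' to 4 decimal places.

p' = (-0.4160, -1.2640, 1.4640)
q' = (0.9145, 0.3315, -0.2292, -0.0363)
v' = (-0.4192, 0.8976, -0.9200)
ω' = (-1.5326, 0.6514, -0.9523)

ω×(Iω) gyroscopic = (0.0924, 0.1485, -0.0315)
α = I⁻¹(τ − ω×Iω) = (-0.8160, -1.2139, 3.6917)
ω + α·dt = (-1.5326, 0.6514, -0.9523)
q⊗(0,ω) = (0.6893628, -1.0671856, 1.0403693, -1.1196074)
q' = normalize(q + ½dt·q⊗(0,ω)) = (0.9145, 0.3315, -0.2292, -0.0363)
a = (-0.4800, -0.0600, -0.5000)
p' = p + v·dt = (-0.4160, -1.2640, 1.4640)
v + (F/m)dt = (-0.4192, 0.8976, -0.9200)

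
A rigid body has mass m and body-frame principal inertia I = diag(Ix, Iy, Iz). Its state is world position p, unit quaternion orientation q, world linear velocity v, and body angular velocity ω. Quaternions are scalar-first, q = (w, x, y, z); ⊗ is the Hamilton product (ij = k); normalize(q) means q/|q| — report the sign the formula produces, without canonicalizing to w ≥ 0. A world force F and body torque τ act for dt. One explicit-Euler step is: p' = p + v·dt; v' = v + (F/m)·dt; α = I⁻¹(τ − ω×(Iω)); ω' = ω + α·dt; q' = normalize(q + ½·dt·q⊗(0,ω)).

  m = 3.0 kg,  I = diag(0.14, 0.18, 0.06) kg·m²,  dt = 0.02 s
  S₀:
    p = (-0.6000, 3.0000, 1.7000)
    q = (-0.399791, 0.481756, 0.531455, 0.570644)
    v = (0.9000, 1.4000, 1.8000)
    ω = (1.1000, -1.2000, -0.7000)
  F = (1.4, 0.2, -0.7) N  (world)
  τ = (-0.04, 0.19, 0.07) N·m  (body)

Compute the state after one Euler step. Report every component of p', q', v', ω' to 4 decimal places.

p' = (-0.5820, 3.0280, 1.7360)
q' = (-0.3947, 0.4804, 0.5458, 0.5617)
v' = (0.9093, 1.4013, 1.7953)
ω' = (1.1087, -1.1720, -0.6591)

gyro term ω×Iω = (-0.1008, -0.0616, -0.0528)
angular accel α = (0.4343, 1.3978, 2.0467)
ω' = ω + α·dt = (1.1087, -1.1720, -0.6591)
q⊗(0,ω) = (0.5072652, -0.1270158, 1.4446868, -0.8828540)
q' = normalize(q + ½dt·q⊗(0,ω)) = (-0.3947, 0.4804, 0.5458, 0.5617)
a = F/m = (0.4667, 0.0667, -0.2333)
new position p' = (-0.5820, 3.0280, 1.7360)
v' = v + a·dt = (0.9093, 1.4013, 1.7953)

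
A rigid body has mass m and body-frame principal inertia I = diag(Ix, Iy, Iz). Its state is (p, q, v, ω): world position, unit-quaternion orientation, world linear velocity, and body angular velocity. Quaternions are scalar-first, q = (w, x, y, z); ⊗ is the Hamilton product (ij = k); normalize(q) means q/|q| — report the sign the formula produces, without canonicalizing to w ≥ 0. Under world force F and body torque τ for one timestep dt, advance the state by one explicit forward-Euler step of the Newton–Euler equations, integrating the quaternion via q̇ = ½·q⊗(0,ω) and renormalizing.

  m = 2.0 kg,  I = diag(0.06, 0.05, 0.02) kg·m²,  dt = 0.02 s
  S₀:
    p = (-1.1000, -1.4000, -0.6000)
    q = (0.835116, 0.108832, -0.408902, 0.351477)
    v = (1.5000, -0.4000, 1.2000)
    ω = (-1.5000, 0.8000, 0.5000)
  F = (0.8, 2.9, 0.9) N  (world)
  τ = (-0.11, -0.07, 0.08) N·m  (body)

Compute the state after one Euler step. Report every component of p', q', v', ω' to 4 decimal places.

p' = (-1.0700, -1.4080, -0.5760)
q' = (0.8381, 0.0914, -0.4080, 0.3503)
v' = (1.5080, -0.3710, 1.2090)
ω' = (-1.5327, 0.7840, 0.5680)

linear accel F/m = (0.4000, 1.4500, 0.4500)
new position p' = (-1.0700, -1.4080, -0.5760)
v' = v + a·dt = (1.5080, -0.3710, 1.2090)
angular accel α = (-1.6333, -0.8000, 3.4000)
ω + α·dt = (-1.5327, 0.7840, 0.5680)
Hamilton product q⊗(0,ω) = (0.3146311, -1.7383066, 0.0864613, -0.1087294)
q + ½dt·q⊗(0,ω), renormalized = (0.8381, 0.0914, -0.4080, 0.3503)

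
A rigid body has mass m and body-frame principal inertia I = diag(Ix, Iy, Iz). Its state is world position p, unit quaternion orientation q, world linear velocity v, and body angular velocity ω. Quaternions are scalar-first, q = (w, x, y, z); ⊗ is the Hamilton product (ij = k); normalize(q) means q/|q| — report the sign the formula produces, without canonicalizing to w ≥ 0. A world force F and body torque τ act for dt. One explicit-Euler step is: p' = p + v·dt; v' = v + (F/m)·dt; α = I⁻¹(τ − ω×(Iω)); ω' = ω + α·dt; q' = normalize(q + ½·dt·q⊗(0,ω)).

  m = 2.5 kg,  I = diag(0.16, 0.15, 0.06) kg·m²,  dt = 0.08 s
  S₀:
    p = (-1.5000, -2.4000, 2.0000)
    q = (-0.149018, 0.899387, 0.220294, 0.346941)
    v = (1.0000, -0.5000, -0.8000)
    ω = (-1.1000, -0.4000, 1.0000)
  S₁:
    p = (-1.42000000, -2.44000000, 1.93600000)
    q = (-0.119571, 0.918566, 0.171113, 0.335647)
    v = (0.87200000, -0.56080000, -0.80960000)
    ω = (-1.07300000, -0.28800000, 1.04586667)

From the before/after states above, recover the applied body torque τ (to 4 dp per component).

Δω = ω₁−ω₀ = (0.02700000, 0.11200000, 0.04586667)
precession coupling = (0.0360, -0.1100, -0.0044)
τ = I·(Δω/dt) + ω₀×(Iω₀) = (0.0900, 0.1000, 0.0300)

τ = (0.0900, 0.1000, 0.0300)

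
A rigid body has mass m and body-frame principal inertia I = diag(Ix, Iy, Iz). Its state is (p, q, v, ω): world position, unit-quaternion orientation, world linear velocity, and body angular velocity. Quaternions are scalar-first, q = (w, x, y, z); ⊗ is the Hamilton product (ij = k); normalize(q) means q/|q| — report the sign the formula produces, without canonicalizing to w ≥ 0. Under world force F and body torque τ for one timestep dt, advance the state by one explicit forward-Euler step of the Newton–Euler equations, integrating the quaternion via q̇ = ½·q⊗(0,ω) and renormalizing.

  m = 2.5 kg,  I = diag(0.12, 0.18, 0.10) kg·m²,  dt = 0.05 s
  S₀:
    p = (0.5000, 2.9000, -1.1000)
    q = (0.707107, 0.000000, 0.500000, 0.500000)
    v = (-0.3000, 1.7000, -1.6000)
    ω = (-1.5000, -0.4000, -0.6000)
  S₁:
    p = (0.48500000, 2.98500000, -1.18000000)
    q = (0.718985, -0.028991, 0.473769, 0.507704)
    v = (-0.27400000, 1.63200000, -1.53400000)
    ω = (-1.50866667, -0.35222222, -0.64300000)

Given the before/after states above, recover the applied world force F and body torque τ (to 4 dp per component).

v₁ − v₀ = (0.02600000, -0.06800000, 0.06600000)
F = m·Δv/dt = (1.3000, -3.4000, 3.3000)
Δω = ω₁−ω₀ = (-0.00866667, 0.04777778, -0.04300000)
precession coupling = (-0.0192, 0.0180, 0.0360)
applied torque τ = (-0.0400, 0.1900, -0.0500)

F = (1.3000, -3.4000, 3.3000)
τ = (-0.0400, 0.1900, -0.0500)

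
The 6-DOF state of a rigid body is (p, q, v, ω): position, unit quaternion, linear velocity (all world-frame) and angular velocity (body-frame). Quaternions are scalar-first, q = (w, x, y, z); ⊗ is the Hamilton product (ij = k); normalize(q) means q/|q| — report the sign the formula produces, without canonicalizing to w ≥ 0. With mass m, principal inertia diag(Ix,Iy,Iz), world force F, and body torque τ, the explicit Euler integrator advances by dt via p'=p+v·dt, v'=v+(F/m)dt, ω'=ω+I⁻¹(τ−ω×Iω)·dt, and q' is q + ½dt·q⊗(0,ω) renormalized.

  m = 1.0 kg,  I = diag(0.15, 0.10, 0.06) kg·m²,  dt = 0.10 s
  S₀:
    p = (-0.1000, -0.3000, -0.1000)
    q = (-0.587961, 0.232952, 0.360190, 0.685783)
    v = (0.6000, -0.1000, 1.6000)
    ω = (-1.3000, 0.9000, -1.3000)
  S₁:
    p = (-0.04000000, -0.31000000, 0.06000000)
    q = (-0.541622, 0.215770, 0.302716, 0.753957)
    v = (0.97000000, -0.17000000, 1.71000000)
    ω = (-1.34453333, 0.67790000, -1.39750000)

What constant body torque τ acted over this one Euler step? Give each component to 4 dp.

τ = (-0.0200, -0.0700, 0.0000)

rate change Δω = (-0.04453333, -0.22210000, -0.09750000)
precession coupling = (0.0468, 0.1521, 0.0585)
τ = I·(Δω/dt) + ω₀×(Iω₀) = (-0.0200, -0.0700, 0.0000)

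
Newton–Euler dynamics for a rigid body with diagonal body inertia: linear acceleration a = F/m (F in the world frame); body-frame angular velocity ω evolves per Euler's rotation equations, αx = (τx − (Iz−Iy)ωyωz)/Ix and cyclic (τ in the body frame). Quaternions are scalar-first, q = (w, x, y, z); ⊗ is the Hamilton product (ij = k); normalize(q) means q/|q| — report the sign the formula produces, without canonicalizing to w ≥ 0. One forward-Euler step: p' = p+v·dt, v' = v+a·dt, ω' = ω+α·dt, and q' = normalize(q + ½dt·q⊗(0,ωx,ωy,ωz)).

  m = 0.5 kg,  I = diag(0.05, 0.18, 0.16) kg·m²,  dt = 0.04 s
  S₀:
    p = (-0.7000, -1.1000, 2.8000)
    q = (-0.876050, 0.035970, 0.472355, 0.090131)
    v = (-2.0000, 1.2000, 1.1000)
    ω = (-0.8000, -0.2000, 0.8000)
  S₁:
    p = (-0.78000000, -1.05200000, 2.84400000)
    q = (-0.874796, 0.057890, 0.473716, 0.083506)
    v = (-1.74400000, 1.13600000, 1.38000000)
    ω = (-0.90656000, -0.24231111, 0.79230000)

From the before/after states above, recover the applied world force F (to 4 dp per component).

v₁ − v₀ = (0.25600000, -0.06400000, 0.28000000)
applied force F = (3.2000, -0.8000, 3.5000)

F = (3.2000, -0.8000, 3.5000)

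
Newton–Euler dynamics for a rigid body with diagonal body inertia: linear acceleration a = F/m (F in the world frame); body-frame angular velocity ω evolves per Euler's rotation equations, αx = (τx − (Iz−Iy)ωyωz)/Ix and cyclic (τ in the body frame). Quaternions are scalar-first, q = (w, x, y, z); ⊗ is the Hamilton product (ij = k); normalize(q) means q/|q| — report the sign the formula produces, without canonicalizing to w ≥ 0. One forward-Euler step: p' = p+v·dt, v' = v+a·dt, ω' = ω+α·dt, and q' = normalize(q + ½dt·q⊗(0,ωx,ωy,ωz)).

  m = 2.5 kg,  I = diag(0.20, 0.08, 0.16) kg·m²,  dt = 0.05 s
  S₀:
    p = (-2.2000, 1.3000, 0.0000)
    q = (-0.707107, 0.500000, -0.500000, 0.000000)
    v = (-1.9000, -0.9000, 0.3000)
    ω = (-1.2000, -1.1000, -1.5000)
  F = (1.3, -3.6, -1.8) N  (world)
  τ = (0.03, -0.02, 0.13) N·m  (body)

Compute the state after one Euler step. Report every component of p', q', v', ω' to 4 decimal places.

p' = (-2.2950, 1.2550, 0.0150)
q' = (-0.7048, 0.5391, -0.4611, -0.0022)
v' = (-1.8740, -0.9720, 0.2640)
ω' = (-1.2255, -1.1575, -1.4099)

new position p' = (-2.2950, 1.2550, 0.0150)
v' = v + a·dt = (-1.8740, -0.9720, 0.2640)
gyro term ω×Iω = (0.1320, 0.0720, -0.1584)
α = I⁻¹(τ − ω×Iω) = (-0.5100, -1.1500, 1.8025)
ω + α·dt = (-1.2255, -1.1575, -1.4099)
2q̇ = q⊗(0,ω) = (0.0500000, 1.5985284, 1.5278177, -0.0893395)
q' = normalize(q + ½dt·q⊗(0,ω)) = (-0.7048, 0.5391, -0.4611, -0.0022)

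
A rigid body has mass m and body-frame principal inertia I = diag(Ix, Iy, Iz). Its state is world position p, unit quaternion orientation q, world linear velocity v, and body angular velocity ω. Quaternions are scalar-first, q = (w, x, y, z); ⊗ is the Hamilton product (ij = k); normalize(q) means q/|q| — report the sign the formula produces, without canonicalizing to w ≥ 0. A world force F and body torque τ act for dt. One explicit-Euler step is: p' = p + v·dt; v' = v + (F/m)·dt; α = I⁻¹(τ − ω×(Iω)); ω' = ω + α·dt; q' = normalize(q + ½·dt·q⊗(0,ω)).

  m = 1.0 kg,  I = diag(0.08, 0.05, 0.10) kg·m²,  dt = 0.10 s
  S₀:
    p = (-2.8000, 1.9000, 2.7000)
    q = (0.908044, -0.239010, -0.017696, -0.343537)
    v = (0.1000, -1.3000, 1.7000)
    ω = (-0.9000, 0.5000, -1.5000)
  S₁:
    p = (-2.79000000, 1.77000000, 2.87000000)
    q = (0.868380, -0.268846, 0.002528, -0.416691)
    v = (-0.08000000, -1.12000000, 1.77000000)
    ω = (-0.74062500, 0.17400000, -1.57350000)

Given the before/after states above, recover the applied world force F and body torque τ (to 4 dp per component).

F = (-1.8000, 1.8000, 0.7000)
τ = (0.0900, -0.1900, -0.0600)

velocity change Δv = (-0.18000000, 0.18000000, 0.07000000)
F = m·Δv/dt = (-1.8000, 1.8000, 0.7000)
Δω = ω₁−ω₀ = (0.15937500, -0.32600000, -0.07350000)
I·α + gyro = (0.0900, -0.1900, -0.0600)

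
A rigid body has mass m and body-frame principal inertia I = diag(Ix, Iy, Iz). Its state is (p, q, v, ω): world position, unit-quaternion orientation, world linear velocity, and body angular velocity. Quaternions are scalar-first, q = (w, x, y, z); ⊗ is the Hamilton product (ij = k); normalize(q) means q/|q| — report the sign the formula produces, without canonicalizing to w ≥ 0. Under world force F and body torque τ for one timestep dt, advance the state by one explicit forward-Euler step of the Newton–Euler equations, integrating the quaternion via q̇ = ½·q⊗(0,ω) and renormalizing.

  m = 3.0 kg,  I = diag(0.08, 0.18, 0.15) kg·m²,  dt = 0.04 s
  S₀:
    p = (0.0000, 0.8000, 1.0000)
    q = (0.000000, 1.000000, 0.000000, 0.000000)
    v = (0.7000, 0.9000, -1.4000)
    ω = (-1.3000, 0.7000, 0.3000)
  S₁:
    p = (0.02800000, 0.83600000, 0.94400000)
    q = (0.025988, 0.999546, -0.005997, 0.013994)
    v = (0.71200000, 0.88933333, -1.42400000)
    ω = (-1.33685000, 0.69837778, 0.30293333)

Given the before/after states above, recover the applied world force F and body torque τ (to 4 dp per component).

F = (0.9000, -0.8000, -1.8000)
τ = (-0.0800, 0.0200, -0.0800)

v₁ − v₀ = (0.01200000, -0.01066667, -0.02400000)
F = m·Δv/dt = (0.9000, -0.8000, -1.8000)
rate change Δω = (-0.03685000, -0.00162222, 0.00293333)
applied torque τ = (-0.0800, 0.0200, -0.0800)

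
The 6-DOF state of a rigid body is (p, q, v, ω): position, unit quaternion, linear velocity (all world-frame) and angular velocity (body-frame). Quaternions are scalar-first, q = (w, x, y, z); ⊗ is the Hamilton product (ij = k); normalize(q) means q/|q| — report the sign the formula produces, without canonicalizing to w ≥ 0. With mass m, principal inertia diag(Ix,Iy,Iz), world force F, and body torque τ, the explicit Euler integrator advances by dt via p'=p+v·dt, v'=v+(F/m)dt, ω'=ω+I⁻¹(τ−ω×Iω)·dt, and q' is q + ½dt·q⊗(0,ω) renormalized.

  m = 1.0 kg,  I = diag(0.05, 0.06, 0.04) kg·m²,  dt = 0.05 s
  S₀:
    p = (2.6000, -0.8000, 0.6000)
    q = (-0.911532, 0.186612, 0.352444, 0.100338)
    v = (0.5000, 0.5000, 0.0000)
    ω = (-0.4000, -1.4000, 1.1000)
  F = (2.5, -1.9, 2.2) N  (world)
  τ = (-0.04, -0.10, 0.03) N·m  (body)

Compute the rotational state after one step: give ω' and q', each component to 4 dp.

ω' = (-0.4708, -1.4797, 1.1305)
q' = (-0.8992, 0.2087, 0.3778, 0.0722)

(τ − ω×Iω)/I = (-1.4160, -1.5933, 0.6100)
ω' = ω + α·dt = (-0.4708, -1.4797, 1.1305)
q⊗(0,ω) = (0.4576946, 0.8927744, 1.0307364, -1.1229644)
q' = normalize(q + ½dt·q⊗(0,ω)) = (-0.8992, 0.2087, 0.3778, 0.0722)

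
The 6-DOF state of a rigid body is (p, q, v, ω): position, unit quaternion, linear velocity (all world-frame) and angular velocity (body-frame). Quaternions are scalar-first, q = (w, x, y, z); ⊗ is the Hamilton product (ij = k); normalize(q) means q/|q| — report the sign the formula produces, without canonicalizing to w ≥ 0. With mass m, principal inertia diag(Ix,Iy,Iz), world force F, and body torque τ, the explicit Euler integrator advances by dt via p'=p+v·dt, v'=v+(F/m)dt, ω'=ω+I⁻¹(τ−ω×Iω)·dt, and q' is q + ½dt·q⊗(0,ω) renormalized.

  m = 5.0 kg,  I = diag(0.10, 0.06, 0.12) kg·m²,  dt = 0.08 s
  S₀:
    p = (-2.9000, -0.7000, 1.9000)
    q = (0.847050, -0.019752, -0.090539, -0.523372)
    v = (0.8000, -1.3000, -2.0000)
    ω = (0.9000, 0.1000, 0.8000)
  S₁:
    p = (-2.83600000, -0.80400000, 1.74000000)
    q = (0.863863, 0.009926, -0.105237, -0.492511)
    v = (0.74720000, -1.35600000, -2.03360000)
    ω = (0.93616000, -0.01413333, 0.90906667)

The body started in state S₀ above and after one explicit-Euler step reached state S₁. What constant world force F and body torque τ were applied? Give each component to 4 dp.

F = (-3.3000, -3.5000, -2.1000)
τ = (0.0500, -0.1000, 0.1600)

v₁ − v₀ = (-0.05280000, -0.05600000, -0.03360000)
F = m·Δv/dt = (-3.3000, -3.5000, -2.1000)
rate change Δω = (0.03616000, -0.11413333, 0.10906667)
gyro term ω₀×Iω₀ = (0.0048, -0.0144, -0.0036)
I·α + gyro = (0.0500, -0.1000, 0.1600)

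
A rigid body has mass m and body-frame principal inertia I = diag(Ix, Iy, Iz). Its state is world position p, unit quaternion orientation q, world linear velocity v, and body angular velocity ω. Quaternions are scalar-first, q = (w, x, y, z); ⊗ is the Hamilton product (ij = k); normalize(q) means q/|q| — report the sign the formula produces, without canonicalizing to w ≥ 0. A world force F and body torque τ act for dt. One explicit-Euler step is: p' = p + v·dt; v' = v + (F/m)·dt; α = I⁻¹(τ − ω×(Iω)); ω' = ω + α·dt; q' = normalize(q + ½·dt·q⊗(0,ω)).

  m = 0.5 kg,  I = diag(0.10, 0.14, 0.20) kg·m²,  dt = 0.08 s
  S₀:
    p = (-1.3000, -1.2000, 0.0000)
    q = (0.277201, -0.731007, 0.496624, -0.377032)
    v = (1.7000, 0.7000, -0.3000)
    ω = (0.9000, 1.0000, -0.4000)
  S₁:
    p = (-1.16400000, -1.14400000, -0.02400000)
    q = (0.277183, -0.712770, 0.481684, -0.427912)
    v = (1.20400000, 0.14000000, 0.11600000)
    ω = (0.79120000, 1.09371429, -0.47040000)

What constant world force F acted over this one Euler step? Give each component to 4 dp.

F = (-3.1000, -3.5000, 2.6000)

velocity change Δv = (-0.49600000, -0.56000000, 0.41600000)
applied force F = (-3.1000, -3.5000, 2.6000)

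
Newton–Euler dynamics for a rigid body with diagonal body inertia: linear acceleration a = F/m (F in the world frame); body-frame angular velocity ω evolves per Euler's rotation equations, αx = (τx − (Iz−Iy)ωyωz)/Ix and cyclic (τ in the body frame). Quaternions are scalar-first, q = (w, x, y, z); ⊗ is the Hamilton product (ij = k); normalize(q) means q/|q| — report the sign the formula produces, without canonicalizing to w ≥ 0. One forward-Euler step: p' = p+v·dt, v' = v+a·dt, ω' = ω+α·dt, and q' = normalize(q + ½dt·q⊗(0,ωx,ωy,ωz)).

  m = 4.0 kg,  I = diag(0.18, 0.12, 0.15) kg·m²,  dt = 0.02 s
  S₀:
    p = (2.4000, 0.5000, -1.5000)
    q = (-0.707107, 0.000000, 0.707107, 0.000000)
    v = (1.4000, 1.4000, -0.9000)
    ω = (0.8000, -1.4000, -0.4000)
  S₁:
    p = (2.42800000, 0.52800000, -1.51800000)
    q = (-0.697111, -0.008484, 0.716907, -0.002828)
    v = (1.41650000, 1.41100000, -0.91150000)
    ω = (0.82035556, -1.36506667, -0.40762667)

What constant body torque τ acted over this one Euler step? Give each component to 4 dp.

τ = (0.2000, 0.2000, 0.0100)

rate change Δω = (0.02035556, 0.03493333, -0.00762667)
τ = I·(Δω/dt) + ω₀×(Iω₀) = (0.2000, 0.2000, 0.0100)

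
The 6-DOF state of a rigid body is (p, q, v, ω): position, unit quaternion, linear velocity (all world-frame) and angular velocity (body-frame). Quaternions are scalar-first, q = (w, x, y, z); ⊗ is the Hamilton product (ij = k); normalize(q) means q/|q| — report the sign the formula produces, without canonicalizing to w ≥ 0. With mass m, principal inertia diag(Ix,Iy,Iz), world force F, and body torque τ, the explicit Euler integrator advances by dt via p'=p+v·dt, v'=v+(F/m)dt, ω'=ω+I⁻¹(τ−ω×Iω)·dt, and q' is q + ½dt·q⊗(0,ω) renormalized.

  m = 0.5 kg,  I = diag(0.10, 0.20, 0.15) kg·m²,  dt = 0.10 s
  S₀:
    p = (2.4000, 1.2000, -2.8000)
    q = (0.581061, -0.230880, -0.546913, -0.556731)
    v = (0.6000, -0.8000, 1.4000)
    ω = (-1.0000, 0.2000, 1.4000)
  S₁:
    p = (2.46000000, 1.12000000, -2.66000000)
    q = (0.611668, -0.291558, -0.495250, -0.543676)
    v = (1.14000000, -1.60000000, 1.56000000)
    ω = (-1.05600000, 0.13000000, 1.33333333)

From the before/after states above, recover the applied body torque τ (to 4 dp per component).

ω₁ − ω₀ = (-0.05600000, -0.07000000, -0.06666667)
applied torque τ = (-0.0700, -0.0700, -0.1200)

τ = (-0.0700, -0.0700, -0.1200)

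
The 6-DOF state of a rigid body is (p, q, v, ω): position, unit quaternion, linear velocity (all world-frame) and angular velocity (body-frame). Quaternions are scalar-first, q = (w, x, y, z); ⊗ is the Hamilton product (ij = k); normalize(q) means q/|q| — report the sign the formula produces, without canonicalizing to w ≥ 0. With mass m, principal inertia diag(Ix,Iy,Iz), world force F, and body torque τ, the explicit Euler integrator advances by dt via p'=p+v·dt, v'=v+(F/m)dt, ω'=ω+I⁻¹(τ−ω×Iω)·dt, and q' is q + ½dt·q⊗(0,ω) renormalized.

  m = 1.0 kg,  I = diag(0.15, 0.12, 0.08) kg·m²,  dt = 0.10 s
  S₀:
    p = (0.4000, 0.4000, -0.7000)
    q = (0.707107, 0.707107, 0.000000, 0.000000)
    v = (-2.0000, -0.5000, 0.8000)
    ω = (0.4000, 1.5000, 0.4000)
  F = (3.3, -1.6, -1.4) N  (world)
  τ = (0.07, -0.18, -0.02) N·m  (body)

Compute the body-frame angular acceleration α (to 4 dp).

precession coupling ω×(Iω) = (-0.0240, 0.0112, -0.0180)
angular accel α = (0.6267, -1.5933, -0.0250)

α = (0.6267, -1.5933, -0.0250)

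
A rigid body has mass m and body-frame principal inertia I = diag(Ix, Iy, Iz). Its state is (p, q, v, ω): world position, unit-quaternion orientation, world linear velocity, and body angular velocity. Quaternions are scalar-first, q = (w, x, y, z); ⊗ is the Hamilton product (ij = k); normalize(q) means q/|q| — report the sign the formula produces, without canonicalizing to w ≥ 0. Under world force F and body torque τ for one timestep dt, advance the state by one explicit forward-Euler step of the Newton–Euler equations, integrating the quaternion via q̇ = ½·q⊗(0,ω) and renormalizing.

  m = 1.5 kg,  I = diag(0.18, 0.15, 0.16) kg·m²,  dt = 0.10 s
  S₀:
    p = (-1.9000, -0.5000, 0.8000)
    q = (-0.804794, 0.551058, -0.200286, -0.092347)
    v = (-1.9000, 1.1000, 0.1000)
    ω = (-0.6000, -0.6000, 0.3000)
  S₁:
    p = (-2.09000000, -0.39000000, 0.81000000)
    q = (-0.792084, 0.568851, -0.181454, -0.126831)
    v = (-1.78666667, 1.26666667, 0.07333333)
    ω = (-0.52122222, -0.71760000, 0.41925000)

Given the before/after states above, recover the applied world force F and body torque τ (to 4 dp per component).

F = (1.7000, 2.5000, -0.4000)
τ = (0.1400, -0.1800, 0.1800)

Δv = v₁−v₀ = (0.11333333, 0.16666667, -0.02666667)
m·(v₁−v₀)/dt = (1.7000, 2.5000, -0.4000)
rate change Δω = (0.07877778, -0.11760000, 0.11925000)
precession coupling = (-0.0018, -0.0036, -0.0108)
τ = I·(Δω/dt) + ω₀×(Iω₀) = (0.1400, -0.1800, 0.1800)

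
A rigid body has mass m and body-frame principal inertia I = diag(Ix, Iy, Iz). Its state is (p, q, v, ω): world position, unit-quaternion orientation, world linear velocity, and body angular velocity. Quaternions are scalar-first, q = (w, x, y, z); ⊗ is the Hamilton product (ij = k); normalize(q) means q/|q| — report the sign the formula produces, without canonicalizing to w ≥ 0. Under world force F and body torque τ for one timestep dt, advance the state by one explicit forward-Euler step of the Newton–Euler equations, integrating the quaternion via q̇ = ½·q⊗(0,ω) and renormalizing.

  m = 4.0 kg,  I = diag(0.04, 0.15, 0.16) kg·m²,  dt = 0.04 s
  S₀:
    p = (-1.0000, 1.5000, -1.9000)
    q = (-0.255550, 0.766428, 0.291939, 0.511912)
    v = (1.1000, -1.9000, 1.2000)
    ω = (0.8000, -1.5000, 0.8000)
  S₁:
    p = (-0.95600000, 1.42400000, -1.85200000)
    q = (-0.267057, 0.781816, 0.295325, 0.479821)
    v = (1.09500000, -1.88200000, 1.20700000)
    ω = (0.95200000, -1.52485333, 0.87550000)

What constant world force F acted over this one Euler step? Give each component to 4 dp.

Δv = v₁−v₀ = (-0.00500000, 0.01800000, 0.00700000)
F = m·Δv/dt = (-0.5000, 1.8000, 0.7000)

F = (-0.5000, 1.8000, 0.7000)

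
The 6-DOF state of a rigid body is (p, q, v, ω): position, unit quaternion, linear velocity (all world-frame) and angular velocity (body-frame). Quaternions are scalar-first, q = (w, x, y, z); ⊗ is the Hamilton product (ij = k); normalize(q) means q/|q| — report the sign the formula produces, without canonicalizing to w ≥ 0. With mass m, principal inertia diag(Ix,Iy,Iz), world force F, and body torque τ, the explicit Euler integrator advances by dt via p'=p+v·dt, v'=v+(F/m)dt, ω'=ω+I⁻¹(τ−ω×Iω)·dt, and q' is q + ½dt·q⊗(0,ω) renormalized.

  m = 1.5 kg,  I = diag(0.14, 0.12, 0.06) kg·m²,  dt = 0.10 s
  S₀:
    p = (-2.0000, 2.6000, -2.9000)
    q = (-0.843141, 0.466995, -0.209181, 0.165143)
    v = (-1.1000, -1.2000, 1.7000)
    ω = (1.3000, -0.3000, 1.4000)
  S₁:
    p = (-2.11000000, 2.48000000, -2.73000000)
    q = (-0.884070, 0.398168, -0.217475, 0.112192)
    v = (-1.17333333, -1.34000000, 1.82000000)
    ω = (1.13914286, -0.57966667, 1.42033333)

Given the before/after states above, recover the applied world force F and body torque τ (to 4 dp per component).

velocity change Δv = (-0.07333333, -0.14000000, 0.12000000)
m·(v₁−v₀)/dt = (-1.1000, -2.1000, 1.8000)
rate change Δω = (-0.16085714, -0.27966667, 0.02033333)
ω₀×(Iω₀) = (0.0252, 0.1456, 0.0078)
I·α + gyro = (-0.2000, -0.1900, 0.0200)

F = (-1.1000, -2.1000, 1.8000)
τ = (-0.2000, -0.1900, 0.0200)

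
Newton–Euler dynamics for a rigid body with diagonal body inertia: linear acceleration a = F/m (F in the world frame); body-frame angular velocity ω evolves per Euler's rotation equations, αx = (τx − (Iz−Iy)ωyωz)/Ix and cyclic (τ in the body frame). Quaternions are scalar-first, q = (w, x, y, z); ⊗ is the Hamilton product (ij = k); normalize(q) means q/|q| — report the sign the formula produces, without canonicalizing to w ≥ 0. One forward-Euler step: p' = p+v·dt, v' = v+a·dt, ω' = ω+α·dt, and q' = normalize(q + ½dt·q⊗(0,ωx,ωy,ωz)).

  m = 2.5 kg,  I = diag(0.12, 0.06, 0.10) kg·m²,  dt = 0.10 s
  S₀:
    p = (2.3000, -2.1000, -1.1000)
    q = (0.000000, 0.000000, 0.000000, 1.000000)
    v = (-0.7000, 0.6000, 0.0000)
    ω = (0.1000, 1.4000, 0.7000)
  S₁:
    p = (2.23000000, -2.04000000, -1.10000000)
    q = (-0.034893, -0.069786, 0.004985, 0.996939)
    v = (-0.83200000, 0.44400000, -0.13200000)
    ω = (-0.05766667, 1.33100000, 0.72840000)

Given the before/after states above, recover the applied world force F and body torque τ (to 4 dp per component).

F = (-3.3000, -3.9000, -3.3000)
τ = (-0.1500, -0.0400, 0.0200)

velocity change Δv = (-0.13200000, -0.15600000, -0.13200000)
applied force F = (-3.3000, -3.9000, -3.3000)
rate change Δω = (-0.15766667, -0.06900000, 0.02840000)
I·α + gyro = (-0.1500, -0.0400, 0.0200)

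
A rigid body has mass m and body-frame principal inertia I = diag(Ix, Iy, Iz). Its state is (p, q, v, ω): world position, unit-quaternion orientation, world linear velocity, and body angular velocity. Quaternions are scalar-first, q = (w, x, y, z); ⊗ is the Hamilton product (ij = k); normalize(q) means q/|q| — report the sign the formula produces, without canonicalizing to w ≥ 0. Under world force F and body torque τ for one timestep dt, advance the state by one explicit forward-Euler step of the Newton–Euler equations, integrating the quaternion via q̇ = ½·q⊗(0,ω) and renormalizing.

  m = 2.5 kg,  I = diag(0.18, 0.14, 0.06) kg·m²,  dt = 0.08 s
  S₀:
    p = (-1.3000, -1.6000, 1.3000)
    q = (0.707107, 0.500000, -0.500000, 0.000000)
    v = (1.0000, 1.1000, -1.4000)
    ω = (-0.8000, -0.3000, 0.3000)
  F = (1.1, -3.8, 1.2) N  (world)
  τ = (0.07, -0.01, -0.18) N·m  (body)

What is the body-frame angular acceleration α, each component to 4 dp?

ω×(Iω) gyroscopic = (0.0072, -0.0288, -0.0096)
angular accel α = (0.3489, 0.1343, -2.8400)

α = (0.3489, 0.1343, -2.8400)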